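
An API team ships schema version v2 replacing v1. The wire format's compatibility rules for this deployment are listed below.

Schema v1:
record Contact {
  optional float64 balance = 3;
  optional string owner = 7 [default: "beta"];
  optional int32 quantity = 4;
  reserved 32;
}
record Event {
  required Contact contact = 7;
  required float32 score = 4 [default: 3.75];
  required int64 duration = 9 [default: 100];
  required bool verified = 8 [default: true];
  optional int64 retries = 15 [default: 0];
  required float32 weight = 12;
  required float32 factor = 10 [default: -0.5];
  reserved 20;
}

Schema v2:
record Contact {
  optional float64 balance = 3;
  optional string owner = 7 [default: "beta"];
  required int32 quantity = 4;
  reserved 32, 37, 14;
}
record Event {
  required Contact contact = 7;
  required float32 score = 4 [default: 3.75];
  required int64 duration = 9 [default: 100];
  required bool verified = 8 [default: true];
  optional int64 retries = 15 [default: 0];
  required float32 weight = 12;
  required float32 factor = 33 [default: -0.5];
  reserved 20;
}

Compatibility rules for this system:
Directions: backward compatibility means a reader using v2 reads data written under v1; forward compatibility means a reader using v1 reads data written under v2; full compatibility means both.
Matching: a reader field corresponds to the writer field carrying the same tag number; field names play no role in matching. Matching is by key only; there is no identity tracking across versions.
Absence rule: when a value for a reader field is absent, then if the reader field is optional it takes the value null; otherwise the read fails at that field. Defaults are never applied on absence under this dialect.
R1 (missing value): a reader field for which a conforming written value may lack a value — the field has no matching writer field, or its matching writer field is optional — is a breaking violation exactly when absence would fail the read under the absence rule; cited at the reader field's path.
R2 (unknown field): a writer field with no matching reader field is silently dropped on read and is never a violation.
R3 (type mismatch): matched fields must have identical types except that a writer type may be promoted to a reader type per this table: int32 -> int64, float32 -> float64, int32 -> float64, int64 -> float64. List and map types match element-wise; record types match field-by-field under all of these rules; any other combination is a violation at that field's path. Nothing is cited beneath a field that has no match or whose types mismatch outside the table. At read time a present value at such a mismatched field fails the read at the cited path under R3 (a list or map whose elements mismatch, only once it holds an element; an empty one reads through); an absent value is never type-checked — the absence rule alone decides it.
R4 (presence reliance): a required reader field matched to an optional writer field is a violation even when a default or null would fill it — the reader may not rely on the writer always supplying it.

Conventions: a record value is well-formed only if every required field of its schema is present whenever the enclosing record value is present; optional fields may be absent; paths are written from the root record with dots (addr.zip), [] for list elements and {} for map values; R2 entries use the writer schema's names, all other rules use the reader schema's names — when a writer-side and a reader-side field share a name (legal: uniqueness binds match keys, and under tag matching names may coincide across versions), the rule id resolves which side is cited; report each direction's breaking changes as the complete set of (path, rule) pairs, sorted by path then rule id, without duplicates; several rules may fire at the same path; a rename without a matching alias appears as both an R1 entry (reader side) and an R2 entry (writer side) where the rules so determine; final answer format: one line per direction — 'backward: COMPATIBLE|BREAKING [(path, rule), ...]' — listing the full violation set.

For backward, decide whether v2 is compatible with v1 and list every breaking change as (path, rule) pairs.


each type pair in Event: writer, then reader
backward for Event (reader v2, writer v1):
  contact: Contact -> Contact, writer required; from contact
  score: float32 -> float32, writer required; from score
  duration: int64 -> int64, writer required; from duration
  verified: bool -> bool, writer required; from verified
  retries: int64 -> int64, writer optional; from retries
  weight: float32 -> float32, writer required; from weight
  factor: no writer match
  leftover writer field: factor
  contact.balance: float64 -> float64, writer optional; from contact.balance
  contact.owner: string -> string, writer optional; from contact.owner
  contact.quantity: int32 -> int32, writer optional; from contact.quantity
  breaking: (contact.quantity, R1)
  breaking: (contact.quantity, R4)
  breaking: (factor, R1)
  => 3 violation(s): backward is BREAKING for Event

backward: BREAKING [(contact.quantity, R1), (contact.quantity, R4), (factor, R1)]


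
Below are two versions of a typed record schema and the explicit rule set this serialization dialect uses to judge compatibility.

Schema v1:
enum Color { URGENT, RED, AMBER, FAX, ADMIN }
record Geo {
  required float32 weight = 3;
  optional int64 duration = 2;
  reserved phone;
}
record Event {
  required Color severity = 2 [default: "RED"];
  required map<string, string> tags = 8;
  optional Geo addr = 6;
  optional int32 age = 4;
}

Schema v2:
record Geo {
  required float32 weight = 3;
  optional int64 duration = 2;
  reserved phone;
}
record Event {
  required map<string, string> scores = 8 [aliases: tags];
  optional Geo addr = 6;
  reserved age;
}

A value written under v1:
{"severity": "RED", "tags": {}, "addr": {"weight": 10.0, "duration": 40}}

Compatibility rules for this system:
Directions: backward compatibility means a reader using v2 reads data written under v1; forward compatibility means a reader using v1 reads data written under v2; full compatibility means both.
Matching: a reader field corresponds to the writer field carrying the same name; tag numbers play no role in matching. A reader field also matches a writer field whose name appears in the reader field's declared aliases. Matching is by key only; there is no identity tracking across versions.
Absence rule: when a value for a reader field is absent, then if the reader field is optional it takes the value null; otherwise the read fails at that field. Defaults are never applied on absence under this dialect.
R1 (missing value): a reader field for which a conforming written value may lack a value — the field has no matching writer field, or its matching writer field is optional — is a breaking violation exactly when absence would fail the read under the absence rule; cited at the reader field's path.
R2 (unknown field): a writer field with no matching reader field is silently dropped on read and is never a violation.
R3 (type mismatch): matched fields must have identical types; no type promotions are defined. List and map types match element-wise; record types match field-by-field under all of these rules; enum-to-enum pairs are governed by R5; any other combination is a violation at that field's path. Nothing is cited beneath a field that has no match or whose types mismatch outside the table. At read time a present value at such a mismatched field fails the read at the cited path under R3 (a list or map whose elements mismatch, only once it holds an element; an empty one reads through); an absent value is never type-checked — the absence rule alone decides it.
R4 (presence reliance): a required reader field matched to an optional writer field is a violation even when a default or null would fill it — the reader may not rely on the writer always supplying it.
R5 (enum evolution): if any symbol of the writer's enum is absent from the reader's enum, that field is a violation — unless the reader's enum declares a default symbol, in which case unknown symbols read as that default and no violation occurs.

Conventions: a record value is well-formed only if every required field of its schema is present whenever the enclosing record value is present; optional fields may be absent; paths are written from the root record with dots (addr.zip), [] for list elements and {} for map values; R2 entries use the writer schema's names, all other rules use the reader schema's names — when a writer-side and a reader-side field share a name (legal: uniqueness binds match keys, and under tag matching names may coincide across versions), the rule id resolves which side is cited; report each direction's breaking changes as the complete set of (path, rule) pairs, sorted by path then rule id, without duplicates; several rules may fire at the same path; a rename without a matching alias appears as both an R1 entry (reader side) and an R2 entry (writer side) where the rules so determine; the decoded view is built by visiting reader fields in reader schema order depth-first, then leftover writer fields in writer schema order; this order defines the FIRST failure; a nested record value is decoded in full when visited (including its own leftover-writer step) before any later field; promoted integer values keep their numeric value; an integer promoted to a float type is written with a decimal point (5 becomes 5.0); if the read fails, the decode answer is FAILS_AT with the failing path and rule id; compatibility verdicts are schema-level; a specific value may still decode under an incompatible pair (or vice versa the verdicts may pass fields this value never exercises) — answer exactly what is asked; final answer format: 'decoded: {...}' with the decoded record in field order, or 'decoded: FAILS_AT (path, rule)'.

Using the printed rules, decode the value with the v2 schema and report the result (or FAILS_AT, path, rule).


arrows below run writer -> reader for Event
decode (reader v2):
  scores := {} (from writer tags)
  addr.weight := 10.0
  addr.duration := 40
  writer severity: unknown -> dropped
  => decoded: {"scores": {}, "addr": {"weight": 10.0, "duration": 40}}

decoded: {"scores": {}, "addr": {"weight": 10.0, "duration": 40}}


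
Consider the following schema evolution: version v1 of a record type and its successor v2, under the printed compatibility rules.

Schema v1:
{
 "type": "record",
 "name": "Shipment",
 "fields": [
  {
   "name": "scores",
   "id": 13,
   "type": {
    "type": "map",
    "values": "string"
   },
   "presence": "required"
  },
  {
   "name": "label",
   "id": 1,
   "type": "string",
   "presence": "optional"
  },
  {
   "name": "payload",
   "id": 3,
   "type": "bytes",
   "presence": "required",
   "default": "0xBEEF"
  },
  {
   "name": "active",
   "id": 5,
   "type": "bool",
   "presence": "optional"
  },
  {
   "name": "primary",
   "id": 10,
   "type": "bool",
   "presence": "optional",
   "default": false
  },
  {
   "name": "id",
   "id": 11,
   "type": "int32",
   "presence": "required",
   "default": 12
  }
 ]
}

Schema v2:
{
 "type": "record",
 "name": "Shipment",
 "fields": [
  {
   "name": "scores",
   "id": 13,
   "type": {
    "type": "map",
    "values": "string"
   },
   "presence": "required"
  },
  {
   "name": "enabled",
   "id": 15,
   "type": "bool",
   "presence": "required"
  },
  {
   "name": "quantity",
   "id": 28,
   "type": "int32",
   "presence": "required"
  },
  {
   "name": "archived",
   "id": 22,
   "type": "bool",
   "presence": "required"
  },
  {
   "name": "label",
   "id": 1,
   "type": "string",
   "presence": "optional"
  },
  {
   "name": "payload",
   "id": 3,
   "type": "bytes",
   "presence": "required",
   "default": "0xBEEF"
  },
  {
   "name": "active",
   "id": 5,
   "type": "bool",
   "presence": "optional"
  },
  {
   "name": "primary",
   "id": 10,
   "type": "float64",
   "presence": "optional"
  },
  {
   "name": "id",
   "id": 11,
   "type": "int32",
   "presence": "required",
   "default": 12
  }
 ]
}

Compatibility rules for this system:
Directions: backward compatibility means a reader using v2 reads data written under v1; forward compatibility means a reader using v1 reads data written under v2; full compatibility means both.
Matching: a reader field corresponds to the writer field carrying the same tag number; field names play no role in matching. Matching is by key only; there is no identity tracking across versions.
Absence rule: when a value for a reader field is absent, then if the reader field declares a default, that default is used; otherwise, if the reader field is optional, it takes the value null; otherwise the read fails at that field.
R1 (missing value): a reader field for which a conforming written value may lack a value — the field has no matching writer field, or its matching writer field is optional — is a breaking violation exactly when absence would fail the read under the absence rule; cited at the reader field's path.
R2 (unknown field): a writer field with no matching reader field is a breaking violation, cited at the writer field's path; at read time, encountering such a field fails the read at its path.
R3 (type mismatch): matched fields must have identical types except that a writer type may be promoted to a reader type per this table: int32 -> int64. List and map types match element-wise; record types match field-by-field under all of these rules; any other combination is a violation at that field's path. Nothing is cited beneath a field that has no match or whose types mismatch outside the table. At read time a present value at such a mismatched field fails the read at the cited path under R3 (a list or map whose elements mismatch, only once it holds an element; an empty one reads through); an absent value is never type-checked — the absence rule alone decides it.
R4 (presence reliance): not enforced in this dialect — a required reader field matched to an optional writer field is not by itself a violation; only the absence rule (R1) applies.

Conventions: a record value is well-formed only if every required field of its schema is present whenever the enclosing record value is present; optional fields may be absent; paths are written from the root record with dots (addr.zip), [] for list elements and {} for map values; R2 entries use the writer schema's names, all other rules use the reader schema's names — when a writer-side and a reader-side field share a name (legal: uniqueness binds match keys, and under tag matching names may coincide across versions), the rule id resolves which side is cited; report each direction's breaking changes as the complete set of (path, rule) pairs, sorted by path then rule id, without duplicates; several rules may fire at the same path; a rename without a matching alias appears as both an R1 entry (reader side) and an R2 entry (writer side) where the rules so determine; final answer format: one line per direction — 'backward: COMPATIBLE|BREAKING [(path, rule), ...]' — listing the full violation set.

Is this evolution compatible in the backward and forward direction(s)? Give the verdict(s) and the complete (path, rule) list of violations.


arrows below run writer -> reader for Shipment
backward for Shipment (reader v2, writer v1):
  map<string, string> -> map<string, string>, writer required: scores aligns to scores
  no writer field matches reader enabled
  no writer field matches reader quantity
  no writer field matches reader archived
  string -> string, writer optional: label aligns to label
  bytes -> bytes, writer required: payload aligns to payload
  bool -> bool, writer optional: active aligns to active
  bool -> float64, writer optional: primary aligns to primary
  int32 -> int32, writer required: id aligns to id
  breaking: (archived, R1)
  breaking: (enabled, R1)
  breaking: (primary, R3)
  breaking: (quantity, R1)
  => 4 violation(s): backward is BREAKING for Shipment
forward for Shipment (reader v1, writer v2):
  map<string, string> -> map<string, string>, writer required: scores aligns to scores
  string -> string, writer optional: label aligns to label
  bytes -> bytes, writer required: payload aligns to payload
  bool -> bool, writer optional: active aligns to active
  float64 -> bool, writer optional: primary aligns to primary
  int32 -> int32, writer required: id aligns to id
  enabled (writer side), unknown to reader
  quantity (writer side), unknown to reader
  archived (writer side), unknown to reader
  breaking: (archived, R2)
  breaking: (enabled, R2)
  breaking: (primary, R3)
  breaking: (quantity, R2)
  => 4 violation(s): forward is BREAKING for Shipment

backward: BREAKING [(archived, R1), (enabled, R1), (primary, R3), (quantity, R1)]; forward: BREAKING [(archived, R2), (enabled, R2), (primary, R3), (quantity, R2)]


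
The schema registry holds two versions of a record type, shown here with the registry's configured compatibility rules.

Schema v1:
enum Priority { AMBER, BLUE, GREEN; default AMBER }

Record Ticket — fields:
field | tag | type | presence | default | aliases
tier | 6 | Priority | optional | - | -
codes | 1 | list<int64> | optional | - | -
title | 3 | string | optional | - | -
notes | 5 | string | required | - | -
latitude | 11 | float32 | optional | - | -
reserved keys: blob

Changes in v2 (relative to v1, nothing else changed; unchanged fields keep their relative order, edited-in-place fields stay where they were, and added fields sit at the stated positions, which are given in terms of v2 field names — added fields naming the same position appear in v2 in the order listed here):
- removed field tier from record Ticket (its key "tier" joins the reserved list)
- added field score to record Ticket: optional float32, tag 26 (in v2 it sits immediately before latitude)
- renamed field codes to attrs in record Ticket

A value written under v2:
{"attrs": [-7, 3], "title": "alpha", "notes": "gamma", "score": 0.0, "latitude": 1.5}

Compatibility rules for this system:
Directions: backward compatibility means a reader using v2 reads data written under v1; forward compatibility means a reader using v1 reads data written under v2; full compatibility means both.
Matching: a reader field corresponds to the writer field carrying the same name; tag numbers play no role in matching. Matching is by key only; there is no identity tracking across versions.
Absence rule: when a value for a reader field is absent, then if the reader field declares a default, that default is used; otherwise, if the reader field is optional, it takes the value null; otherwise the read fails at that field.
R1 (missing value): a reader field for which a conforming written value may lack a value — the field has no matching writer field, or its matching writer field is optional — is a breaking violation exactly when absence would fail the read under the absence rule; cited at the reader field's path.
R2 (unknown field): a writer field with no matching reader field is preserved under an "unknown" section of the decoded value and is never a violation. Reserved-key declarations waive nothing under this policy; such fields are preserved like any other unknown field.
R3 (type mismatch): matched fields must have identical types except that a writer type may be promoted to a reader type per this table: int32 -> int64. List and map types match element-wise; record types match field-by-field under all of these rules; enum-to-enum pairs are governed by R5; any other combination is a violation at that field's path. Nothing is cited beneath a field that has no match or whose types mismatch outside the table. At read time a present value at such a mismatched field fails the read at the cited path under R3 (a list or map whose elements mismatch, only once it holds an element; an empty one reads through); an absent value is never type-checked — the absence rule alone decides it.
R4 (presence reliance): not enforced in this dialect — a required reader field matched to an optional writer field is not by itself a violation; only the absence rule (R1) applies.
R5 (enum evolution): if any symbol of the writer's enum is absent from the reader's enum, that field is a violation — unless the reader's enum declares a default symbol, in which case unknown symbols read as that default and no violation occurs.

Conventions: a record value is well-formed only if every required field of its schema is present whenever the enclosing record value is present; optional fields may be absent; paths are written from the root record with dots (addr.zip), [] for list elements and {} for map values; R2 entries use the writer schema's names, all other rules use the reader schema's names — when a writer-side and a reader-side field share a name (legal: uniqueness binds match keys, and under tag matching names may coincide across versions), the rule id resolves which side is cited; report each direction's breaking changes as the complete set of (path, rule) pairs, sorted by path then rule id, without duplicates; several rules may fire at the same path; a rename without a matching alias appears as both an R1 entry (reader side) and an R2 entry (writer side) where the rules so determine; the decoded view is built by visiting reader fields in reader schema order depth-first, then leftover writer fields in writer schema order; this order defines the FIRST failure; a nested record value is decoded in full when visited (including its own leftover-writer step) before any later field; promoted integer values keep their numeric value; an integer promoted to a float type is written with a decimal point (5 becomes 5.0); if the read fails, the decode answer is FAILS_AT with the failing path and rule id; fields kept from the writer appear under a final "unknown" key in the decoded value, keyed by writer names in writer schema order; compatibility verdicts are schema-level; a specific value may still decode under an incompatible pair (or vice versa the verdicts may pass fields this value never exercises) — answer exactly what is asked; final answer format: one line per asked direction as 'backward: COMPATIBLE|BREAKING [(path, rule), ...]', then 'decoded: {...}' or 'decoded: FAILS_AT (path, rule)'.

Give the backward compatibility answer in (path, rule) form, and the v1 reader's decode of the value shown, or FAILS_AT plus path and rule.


in Ticket below, arrows point writer -> reader
backward for Ticket (reader v2, writer v1):
  no writer field matches reader attrs
  string -> string, writer optional: title aligns to title
  string -> string, writer required: notes aligns to notes
  no writer field matches reader score
  float32 -> float32, writer optional: latitude aligns to latitude
  writer field tier has no reader counterpart
  writer field codes has no reader counterpart
  nothing fires on Ticket: backward is COMPATIBLE
migrating the Ticket value to v1:
  tier := null (not supplied -> null)
  codes := null (not supplied -> null)
  title := "alpha"
  notes := "gamma"
  latitude := 1.5
  writer attrs: kept under "unknown"
  writer score: kept under "unknown"
  => decoded: {"tier": null, "codes": null, "title": "alpha", "notes": "gamma", "latitude": 1.5, "unknown": {"attrs": [-7, 3], "score": 0.0}}
ruling out the remaining Ticket differences:
  removed field tier from record Ticket (its key "tier" joins the reserved list) -> triggers nothing under Ticket's printed rules — same verdict

backward: COMPATIBLE []; decoded: {"tier": null, "codes": null, "title": "alpha", "notes": "gamma", "latitude": 1.5, "unknown": {"attrs": [-7, 3], "score": 0.0}}


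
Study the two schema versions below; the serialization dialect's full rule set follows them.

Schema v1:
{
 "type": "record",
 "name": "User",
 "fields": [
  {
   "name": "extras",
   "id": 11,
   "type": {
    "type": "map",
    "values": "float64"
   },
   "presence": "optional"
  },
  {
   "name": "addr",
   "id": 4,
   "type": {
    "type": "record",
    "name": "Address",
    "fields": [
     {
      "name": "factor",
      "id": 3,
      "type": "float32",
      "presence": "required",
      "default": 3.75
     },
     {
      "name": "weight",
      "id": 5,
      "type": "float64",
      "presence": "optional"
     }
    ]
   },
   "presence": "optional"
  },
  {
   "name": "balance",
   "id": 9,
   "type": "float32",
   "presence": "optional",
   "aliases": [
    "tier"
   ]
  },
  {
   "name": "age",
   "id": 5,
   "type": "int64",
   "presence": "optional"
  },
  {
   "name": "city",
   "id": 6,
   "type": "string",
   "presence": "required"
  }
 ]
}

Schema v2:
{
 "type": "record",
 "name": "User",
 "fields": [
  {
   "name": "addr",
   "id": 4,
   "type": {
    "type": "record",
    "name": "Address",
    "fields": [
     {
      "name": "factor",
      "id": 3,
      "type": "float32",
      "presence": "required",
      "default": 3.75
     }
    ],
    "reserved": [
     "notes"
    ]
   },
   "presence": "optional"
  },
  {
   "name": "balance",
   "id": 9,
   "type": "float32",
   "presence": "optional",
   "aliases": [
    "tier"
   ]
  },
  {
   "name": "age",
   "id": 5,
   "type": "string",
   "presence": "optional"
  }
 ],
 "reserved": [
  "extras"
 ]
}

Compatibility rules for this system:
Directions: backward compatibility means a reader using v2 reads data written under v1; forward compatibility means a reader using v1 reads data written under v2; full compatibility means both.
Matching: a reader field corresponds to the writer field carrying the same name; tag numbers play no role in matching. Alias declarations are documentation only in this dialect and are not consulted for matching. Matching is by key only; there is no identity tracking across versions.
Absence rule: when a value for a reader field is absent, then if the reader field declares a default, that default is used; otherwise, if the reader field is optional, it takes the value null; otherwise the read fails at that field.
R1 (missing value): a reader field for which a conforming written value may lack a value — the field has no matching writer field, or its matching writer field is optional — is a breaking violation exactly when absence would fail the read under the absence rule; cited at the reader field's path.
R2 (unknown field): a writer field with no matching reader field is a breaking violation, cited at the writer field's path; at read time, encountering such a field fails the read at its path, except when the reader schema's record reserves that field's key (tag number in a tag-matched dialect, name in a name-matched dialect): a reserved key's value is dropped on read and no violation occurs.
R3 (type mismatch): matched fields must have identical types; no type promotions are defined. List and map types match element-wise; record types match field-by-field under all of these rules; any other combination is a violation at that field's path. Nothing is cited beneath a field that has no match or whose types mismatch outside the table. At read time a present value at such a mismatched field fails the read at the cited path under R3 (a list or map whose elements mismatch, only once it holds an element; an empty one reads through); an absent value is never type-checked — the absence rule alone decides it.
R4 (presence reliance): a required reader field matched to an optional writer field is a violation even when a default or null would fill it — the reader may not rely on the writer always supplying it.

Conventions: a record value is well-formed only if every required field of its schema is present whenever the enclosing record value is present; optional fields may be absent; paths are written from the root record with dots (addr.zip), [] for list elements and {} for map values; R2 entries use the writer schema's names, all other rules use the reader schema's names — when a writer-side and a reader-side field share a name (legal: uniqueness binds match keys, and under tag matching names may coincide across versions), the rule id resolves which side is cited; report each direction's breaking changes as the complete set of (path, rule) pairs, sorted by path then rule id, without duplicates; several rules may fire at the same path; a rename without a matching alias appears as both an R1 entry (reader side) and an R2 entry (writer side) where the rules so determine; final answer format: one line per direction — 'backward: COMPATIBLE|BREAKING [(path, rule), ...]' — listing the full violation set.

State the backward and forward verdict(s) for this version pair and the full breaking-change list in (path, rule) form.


backward: BREAKING [(addr.weight, R2), (age, R3), (city, R2)]; forward: BREAKING [(age, R3), (city, R1)]

the writer's type comes first in each User pair
backward pass over User, reader schema v2, writer schema v1:
  Address -> Address, writer optional: addr aligns to addr
  float32 -> float32, writer optional: balance aligns to balance
  int64 -> string, writer optional: age aligns to age
  extras (writer side), unknown to reader
  city (writer side), unknown to reader
  float32 -> float32, writer required: addr.factor aligns to addr.factor
  addr.weight (writer side), unknown to reader
  R2 fires at addr.weight
  R3 fires at age
  R2 fires at city
  => backward: BREAKING (3)
forward pass over User, reader schema v1, writer schema v2:
  no writer field matches reader extras
  Address -> Address, writer optional: addr aligns to addr
  float32 -> float32, writer optional: balance aligns to balance
  string -> int64, writer optional: age aligns to age
  no writer field matches reader city
  float32 -> float32, writer required: addr.factor aligns to addr.factor
  no writer field matches reader addr.weight
  R3 fires at age
  R1 fires at city
  => forward: BREAKING (2)


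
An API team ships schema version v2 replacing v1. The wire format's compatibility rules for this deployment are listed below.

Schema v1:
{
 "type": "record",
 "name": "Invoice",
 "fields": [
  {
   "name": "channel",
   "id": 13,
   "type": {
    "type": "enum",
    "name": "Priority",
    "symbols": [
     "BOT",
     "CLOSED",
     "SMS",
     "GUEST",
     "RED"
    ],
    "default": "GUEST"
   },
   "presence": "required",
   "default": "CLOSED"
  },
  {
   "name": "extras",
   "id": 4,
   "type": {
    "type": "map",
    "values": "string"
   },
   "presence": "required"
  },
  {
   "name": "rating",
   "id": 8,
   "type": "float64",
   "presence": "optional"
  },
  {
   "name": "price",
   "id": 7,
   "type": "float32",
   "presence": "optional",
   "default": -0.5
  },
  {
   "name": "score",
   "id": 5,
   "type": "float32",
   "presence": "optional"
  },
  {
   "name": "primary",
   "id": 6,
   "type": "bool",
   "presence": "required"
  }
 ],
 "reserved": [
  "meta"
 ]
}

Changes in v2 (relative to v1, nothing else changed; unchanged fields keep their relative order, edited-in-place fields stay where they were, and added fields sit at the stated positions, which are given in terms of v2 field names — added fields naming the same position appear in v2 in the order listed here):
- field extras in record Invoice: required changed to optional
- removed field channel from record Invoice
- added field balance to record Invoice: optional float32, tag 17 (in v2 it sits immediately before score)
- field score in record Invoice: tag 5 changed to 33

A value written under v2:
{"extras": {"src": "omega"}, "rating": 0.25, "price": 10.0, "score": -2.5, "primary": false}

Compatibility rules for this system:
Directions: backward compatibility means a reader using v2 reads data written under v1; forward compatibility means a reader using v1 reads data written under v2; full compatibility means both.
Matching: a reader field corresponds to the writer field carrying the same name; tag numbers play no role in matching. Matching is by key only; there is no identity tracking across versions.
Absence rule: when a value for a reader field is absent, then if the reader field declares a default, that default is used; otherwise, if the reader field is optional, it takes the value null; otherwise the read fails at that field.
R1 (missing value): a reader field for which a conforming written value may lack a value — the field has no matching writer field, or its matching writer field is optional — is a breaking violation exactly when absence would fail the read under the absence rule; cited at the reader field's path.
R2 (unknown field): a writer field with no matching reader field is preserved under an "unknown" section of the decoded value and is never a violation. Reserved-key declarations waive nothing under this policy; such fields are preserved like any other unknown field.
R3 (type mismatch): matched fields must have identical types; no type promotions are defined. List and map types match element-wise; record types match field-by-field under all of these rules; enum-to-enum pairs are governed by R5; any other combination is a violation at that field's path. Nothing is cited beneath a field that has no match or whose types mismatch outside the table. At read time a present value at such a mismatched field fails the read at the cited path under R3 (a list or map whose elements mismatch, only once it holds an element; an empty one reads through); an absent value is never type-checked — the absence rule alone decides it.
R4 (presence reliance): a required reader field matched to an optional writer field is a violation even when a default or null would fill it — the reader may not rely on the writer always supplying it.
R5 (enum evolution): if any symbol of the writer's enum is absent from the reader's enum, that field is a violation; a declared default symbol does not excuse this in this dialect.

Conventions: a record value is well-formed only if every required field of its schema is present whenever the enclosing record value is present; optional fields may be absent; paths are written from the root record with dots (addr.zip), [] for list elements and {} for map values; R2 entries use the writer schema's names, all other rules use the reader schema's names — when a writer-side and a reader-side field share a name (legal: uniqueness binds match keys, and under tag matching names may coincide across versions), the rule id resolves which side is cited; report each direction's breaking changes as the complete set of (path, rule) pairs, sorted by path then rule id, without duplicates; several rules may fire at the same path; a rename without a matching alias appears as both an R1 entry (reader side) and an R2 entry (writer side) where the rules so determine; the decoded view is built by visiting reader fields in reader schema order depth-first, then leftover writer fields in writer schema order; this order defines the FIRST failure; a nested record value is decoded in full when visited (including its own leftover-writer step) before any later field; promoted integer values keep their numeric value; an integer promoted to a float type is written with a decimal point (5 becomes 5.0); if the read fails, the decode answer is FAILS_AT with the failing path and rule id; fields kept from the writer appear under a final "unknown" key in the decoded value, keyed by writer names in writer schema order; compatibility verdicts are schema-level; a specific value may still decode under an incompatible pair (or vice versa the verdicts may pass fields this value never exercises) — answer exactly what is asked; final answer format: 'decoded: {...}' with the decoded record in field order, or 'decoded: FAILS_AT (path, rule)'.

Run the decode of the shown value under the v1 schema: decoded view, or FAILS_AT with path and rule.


decoded: {"channel": "CLOSED", "extras": {"src": "omega"}, "rating": 0.25, "price": 10.0, "score": -2.5, "primary": false}

in Invoice below, arrows point writer -> reader
decode walk for Invoice under reader schema v1:
  channel := "CLOSED" (missing; default applied)
  extras := {"src": "omega"}
  rating := 0.25
  price := 10.0
  score := -2.5
  primary := false
  => decoded: {"channel": "CLOSED", "extras": {"src": "omega"}, "rating": 0.25, "price": 10.0, "score": -2.5, "primary": false}
the other Invoice changes do not affect what is asked:
  field extras in record Invoice: required changed to optional -> a verdict-level change on Invoice — the shown value reads the same
  removed field channel from record Invoice -> inert under this dialect — no rule fires on Invoice and the result does not move
  added field balance to record Invoice: optional float32, tag 17 (in v2 it sits immediately before score) -> inert under this dialect — no rule fires on Invoice and the result does not move
  field score in record Invoice: tag 5 changed to 33 -> inert under this dialect — no rule fires on Invoice and the result does not move


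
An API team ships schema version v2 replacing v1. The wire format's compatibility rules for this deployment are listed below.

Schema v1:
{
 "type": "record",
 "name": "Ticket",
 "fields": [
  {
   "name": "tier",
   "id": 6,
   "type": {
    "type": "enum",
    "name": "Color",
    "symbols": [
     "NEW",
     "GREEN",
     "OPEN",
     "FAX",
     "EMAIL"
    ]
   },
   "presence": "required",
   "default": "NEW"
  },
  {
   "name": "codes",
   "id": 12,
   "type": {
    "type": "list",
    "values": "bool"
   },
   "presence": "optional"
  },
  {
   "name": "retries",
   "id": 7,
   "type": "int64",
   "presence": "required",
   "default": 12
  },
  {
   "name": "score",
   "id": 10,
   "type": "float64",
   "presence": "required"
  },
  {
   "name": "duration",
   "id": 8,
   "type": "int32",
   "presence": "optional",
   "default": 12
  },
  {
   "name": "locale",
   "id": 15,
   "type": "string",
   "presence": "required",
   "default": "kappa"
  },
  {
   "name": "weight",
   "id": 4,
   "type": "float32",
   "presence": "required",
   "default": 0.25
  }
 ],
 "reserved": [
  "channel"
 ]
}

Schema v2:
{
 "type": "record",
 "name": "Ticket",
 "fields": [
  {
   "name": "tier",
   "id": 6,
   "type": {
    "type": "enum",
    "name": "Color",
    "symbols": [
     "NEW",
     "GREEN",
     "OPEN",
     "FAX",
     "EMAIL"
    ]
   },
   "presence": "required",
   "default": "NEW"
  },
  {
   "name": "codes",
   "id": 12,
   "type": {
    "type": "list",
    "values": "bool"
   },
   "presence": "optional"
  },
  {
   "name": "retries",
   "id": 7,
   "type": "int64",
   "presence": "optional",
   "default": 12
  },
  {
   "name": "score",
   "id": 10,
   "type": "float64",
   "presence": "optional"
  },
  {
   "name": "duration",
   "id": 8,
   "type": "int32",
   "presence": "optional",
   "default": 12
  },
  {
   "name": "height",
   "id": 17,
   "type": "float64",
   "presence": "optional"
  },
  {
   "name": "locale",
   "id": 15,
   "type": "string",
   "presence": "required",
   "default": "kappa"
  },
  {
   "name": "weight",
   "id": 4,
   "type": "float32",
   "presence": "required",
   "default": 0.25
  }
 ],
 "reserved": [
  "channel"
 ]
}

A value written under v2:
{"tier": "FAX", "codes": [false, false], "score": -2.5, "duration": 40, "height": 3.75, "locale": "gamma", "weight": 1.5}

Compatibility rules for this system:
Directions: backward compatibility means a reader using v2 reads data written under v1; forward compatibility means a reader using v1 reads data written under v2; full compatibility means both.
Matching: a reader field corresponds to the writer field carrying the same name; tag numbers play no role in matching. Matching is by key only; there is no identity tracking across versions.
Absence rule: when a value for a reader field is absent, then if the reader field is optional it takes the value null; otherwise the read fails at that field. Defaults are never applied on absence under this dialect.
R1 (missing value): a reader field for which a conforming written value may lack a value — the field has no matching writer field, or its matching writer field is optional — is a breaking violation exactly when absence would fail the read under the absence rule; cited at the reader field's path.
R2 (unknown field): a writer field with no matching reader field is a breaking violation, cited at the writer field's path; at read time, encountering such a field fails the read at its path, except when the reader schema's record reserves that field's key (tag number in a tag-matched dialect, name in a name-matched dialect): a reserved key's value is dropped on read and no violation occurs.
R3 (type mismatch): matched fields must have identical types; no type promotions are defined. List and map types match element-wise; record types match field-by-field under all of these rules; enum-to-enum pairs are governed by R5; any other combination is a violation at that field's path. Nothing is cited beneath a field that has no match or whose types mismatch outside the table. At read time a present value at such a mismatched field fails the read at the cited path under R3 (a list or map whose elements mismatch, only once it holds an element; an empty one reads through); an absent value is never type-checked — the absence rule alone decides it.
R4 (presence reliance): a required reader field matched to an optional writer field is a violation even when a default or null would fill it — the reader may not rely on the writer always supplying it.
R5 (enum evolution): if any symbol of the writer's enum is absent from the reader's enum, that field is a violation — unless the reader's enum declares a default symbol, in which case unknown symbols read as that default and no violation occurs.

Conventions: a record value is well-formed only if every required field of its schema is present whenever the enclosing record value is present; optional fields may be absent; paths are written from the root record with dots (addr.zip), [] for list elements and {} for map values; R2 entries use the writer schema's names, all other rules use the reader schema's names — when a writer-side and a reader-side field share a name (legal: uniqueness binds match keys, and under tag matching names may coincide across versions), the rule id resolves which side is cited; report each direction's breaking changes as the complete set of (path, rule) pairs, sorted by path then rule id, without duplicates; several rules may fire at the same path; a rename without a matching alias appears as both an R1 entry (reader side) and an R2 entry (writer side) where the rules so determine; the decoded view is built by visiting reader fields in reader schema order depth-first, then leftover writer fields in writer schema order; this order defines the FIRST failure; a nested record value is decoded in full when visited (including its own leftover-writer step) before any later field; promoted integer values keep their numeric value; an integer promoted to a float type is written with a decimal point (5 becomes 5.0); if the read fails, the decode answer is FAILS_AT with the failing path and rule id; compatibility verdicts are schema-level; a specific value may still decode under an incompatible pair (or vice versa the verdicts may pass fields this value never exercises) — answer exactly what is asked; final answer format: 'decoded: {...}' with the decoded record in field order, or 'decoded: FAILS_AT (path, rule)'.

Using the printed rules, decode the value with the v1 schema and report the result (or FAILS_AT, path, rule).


in Ticket below, arrows point writer -> reader
decoding the Ticket value with the v1 reader:
  tier := "FAX"
  codes := [false, false]
  read fails at retries under R1 (no fill)
  => FAILS_AT (retries, R1)
the other Ticket changes do not affect what is asked:
  added field height to record Ticket: optional float64, tag 17 (in v2 it sits immediately before locale) -> matters for Ticket compatibility verdicts, not for this value's decode
  field score in record Ticket: required changed to optional -> matters for Ticket compatibility verdicts, not for this value's decode

decoded: FAILS_AT (retries, R1)
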